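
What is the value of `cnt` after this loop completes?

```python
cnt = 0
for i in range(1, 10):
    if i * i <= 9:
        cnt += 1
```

Count numbers where i² ≤ 9
`cnt` takes the values: 0 → 1 → 2 → 3

Answer: 3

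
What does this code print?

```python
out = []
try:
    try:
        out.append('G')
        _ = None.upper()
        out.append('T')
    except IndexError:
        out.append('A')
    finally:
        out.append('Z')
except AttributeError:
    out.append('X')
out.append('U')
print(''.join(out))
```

Execution trace: 'G' (try body) → 'Z' (finally) → 'X' (outer except AttributeError) → 'U' (after the try/except). Output: GZXU

Answer: GZXU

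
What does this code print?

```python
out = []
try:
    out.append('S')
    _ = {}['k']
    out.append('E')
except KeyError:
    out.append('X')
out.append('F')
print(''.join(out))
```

Execution trace: 'S' (try body) → 'X' (except KeyError) → 'F' (after the try/except). Output: SXF

Answer: SXF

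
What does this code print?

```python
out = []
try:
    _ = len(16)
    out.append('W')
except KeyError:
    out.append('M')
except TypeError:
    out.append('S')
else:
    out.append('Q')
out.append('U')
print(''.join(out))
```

Execution trace: 'S' (except TypeError) → 'U' (after the try/except). Output: SU

Answer: SU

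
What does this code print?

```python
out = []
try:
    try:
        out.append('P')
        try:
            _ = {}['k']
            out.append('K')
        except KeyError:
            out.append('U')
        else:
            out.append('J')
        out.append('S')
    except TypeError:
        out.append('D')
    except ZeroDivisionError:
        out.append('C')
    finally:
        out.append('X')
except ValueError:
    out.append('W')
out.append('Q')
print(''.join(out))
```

Execution trace: 'P' (try body) → 'U' (inner except KeyError) → 'S' (try body, no exception) → 'X' (finally) → 'Q' (after the try/except). Output: PUSXQ

Answer: PUSXQ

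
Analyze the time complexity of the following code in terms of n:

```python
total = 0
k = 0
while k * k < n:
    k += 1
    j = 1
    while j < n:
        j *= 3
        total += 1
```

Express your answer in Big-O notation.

Each loop level contributes: √n × log n. Multiplying the contributions gives O(√n log n).

Answer: O(√n log n)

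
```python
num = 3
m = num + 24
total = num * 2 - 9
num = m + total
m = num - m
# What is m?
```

Trace:
`num = 3` → num = 3
`m = num + 24` → m = 27
`total = num * 2 - 9` → total = -3
`num = m + total` → num = 24
`m = num - m` → m = -3
So m = -3

Answer: -3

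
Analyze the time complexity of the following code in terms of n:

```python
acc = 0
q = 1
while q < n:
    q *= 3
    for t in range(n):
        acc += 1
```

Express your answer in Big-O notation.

Each loop level contributes: log n × n. Multiplying the contributions gives O(n log n).

Answer: O(n log n)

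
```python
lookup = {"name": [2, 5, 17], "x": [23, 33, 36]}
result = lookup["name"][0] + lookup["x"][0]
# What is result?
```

Trace:
`lookup = {"name": [2, 5, 17], "x": [23, 33, 36]}` → lookup = {'name': [2, 5, 17], 'x': [23, 33, 36]}
`result = lookup["name"][0] + lookup["x"][0]` → result = 25
So result = 25

Answer: 25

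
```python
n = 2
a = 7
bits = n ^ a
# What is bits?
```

Trace:
`n = 2` → n = 2
`a = 7` → a = 7
`bits = n ^ a` → bits = 5
So bits = 5

Answer: 5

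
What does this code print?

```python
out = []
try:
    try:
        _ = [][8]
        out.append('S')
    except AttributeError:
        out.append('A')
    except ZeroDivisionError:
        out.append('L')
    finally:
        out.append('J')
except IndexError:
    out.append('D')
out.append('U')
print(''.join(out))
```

Execution trace: 'J' (finally) → 'D' (outer except IndexError) → 'U' (after the try/except). Output: JDU

Answer: JDU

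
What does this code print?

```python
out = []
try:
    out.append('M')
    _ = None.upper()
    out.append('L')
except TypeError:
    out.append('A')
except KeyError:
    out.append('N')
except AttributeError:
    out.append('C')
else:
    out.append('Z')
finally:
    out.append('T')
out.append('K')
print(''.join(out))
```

Execution trace: 'M' (try body) → 'C' (except AttributeError) → 'T' (finally) → 'K' (after the try/except). Output: MCTK

Answer: MCTK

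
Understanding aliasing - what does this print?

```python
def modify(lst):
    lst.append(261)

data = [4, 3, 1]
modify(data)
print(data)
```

Key concept: function modifies passed list.
Step by step:
`data = [4, 3, 1]` → data = [4, 3, 1]
`modify(data)` → data = [4, 3, 1, 261]
`print(data)` → prints [4, 3, 1, 261]

Answer: [4, 3, 1, 261]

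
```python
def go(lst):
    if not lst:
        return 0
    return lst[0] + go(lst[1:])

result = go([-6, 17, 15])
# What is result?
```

(-6) + 17 + 15 + 0 = 26

Answer: 26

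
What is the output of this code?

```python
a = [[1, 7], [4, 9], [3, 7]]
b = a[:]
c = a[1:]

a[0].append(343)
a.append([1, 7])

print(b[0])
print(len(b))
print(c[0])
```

Key concept: slice with nested mutation.
Step by step:
`a = [[1, 7], [4, 9], [3, 7]]` → a = [[1, 7], [4, 9], [3, 7]]
`b = a[:]` → b = [[1, 7], [4, 9], [3, 7]]
`c = a[1:]` → c = [[4, 9], [3, 7]]
`a[0].append(343)` → a = [[1, 7, 343], [4, 9], [3, 7]]; b = [[1, 7, 343], [4, 9], [3, 7]]
`a.append([1, 7])` → a = [[1, 7, 343], [4, 9], [3, 7], [1, 7]]
`print(b[0])` → prints [1, 7, 343]
`print(len(b))` → prints 3
`print(c[0])` → prints [4, 9]

Answer:
[1, 7, 343]
3
[4, 9]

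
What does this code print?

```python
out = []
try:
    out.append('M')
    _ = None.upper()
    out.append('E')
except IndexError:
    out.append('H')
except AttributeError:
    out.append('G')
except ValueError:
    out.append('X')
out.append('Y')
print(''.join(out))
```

Execution trace: 'M' (try body) → 'G' (except AttributeError) → 'Y' (after the try/except). Output: MGY

Answer: MGY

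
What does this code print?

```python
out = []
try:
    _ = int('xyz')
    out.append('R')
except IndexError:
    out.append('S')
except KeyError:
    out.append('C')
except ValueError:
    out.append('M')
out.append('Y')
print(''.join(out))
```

Execution trace: 'M' (except ValueError) → 'Y' (after the try/except). Output: MY

Answer: MY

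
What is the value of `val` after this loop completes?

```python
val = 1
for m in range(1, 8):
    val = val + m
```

Start at 1, add 1 through 7
`val` takes the values: 1 → 2 → 4 → 7 → 11 → 16 → 22 → 29

Answer: 29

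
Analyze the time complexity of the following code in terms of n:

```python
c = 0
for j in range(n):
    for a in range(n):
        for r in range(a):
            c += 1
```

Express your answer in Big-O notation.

Each loop level contributes: n × n × n. Multiplying the contributions gives O(n^3).

Answer: O(n^3)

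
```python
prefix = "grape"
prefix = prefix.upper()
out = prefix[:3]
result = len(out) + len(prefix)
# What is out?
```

Trace:
`prefix = "grape"` → prefix = 'grape'
`prefix = prefix.upper()` → prefix = 'GRAPE'
`out = prefix[:3]` → out = 'GRA'
`result = len(out) + len(prefix)` → result = 8
So out = 'GRA'

Answer: 'GRA'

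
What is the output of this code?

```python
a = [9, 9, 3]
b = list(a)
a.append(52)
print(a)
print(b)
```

Key concept: list() constructor creates copy.
Step by step:
`a = [9, 9, 3]` → a = [9, 9, 3]
`b = list(a)` → b = [9, 9, 3]
`a.append(52)` → a = [9, 9, 3, 52]
`print(a)` → prints [9, 9, 3, 52]
`print(b)` → prints [9, 9, 3]

Answer:
[9, 9, 3, 52]
[9, 9, 3]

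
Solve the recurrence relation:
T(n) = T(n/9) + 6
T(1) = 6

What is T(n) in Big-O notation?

Each step divides n by 9 and adds 6. After log_9(n) steps we reach T(1)=6. So T(n) = 6·log_9(n) + 6 = O(log n).

Answer: O(log n)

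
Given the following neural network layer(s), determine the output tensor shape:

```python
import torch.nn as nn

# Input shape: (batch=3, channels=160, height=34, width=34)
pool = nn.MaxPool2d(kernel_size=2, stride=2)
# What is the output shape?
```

Input: (3, 160, 34, 34) -> Output: (3, 160, 17, 17)

Answer: (3, 160, 17, 17)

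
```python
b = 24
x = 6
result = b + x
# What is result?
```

Trace:
`b = 24` → b = 24
`x = 6` → x = 6
`result = b + x` → result = 30
So result = 30

Answer: 30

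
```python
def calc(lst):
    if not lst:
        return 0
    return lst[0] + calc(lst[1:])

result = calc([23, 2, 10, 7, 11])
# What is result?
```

23 + 2 + 10 + 7 + 11 + 0 = 53

Answer: 53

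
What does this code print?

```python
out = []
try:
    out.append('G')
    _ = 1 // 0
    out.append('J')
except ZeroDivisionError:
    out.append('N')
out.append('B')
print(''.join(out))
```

Execution trace: 'G' (try body) → 'N' (except ZeroDivisionError) → 'B' (after the try/except). Output: GNB

Answer: GNB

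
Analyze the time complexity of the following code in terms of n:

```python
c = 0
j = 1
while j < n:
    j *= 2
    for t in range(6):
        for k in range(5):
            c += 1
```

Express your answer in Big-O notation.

Each loop level contributes: log n × 1 × 1. Multiplying the contributions gives O(log n).

Answer: O(log n)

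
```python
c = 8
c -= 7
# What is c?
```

Trace:
`c = 8` → c = 8
`c -= 7` → c = 1
So c = 1

Answer: 1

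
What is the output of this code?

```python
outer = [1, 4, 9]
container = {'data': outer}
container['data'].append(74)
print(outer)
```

Key concept: dict holds reference to list.
Step by step:
`outer = [1, 4, 9]` → outer = [1, 4, 9]
`container = {'data': outer}` → container = {'data': [1, 4, 9]}
`container['data'].append(74)` → outer = [1, 4, 9, 74]; container = {'data': [1, 4, 9, 74]}
`print(outer)` → prints [1, 4, 9, 74]

Answer: [1, 4, 9, 74]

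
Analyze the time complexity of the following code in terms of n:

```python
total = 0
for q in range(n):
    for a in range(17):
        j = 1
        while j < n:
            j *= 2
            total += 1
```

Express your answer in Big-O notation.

Each loop level contributes: n × 1 × log n. Multiplying the contributions gives O(n log n).

Answer: O(n log n)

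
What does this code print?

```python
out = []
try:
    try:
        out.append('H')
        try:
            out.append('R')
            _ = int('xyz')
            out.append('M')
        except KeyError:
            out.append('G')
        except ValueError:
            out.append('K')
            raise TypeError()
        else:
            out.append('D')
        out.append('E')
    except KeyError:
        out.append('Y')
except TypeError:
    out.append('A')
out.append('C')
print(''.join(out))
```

Execution trace: 'H' (try body) → 'R' (inner try body) → 'K' (inner except ValueError) → 'A' (outer except TypeError) → 'C' (after the try/except). Output: HRKAC

Answer: HRKAC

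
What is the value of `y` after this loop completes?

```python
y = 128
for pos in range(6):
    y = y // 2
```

Halve 6 times: 128 // 2^6 = 2
`y` takes the values: 128 → 64 → 32 → 16 → 8 → 4 → 2

Answer: 2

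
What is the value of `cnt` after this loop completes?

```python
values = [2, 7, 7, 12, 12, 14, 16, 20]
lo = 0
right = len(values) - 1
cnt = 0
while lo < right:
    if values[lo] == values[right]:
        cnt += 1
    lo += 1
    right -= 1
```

Count matching pairs from ends
`cnt` takes the values: 0 → 1

Answer: 1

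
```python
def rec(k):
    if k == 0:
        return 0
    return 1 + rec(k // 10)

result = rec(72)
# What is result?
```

Count of digits of 72: 2

Answer: 2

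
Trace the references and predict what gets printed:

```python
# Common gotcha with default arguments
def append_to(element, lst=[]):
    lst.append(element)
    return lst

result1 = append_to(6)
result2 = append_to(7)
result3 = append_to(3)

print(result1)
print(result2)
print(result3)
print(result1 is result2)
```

Key concept: mutable default argument gotcha.
Step by step:
`result1 = append_to(6)` → result1 = [6]
`result2 = append_to(7)` → result1 = [6, 7] (same object as result2); result2 = [6, 7] (same object as result1)
`result3 = append_to(3)` → result1 = [6, 7, 3] (same object as result2, result3); result2 = [6, 7, 3] (same object as result1, result3); result3 = [6, 7, 3] (same object as result1, result2)
`print(result1)` → prints [6, 7, 3]
`print(result2)` → prints [6, 7, 3]
`print(result3)` → prints [6, 7, 3]
`print(result1 is result2)` → prints True

Answer:
[6, 7, 3]
[6, 7, 3]
[6, 7, 3]
True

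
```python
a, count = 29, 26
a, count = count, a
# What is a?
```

Trace:
`a, count = 29, 26` → a = 29; count = 26
`a, count = count, a` → a = 26; count = 29
So a = 26

Answer: 26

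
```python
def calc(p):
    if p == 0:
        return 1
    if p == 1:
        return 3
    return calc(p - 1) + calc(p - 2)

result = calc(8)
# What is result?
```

Build up from base cases: calc(0)=1, calc(1)=3, calc(2)=4, calc(3)=7, calc(4)=11, calc(5)=18, calc(6)=29, ..., calc(8)=76

Answer: 76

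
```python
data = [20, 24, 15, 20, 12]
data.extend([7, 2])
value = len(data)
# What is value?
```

Trace:
`data = [20, 24, 15, 20, 12]` → data = [20, 24, 15, 20, 12]
`data.extend([7, 2])` → data = [20, 24, 15, 20, 12, 7, 2]
`value = len(data)` → value = 7
So value = 7

Answer: 7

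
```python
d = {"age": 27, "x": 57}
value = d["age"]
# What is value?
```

Trace:
`d = {"age": 27, "x": 57}` → d = {'age': 27, 'x': 57}
`value = d["age"]` → value = 27
So value = 27

Answer: 27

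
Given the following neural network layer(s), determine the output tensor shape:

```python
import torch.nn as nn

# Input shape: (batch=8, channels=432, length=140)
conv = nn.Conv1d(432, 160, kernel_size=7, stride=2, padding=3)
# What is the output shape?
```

Input: (8, 432, 140) -> Output: (8, 160, 70)

Answer: (8, 160, 70)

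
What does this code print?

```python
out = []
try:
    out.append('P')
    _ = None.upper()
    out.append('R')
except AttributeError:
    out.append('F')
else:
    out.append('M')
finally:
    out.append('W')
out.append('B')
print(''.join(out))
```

Execution trace: 'P' (try body) → 'F' (except AttributeError) → 'W' (finally) → 'B' (after the try/except). Output: PFWB

Answer: PFWB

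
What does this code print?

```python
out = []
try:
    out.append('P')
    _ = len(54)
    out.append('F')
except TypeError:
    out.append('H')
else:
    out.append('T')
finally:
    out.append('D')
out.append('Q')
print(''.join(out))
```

Execution trace: 'P' (try body) → 'H' (except TypeError) → 'D' (finally) → 'Q' (after the try/except). Output: PHDQ

Answer: PHDQ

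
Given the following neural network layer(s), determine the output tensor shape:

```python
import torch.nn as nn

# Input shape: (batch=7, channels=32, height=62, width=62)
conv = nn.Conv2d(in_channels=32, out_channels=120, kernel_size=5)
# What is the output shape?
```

Input: (7, 32, 62, 62) -> Output: (7, 120, 58, 58)

Answer: (7, 120, 58, 58)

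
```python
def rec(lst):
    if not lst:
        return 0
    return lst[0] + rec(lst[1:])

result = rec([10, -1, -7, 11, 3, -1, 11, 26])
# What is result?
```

10 + (-1) + (-7) + 11 + 3 + (-1) + 11 + 26 + 0 = 52

Answer: 52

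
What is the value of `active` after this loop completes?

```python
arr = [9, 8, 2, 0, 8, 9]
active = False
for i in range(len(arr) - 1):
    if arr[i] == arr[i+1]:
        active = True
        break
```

Check consecutive duplicates in [9, 8, 2, 0, 8, 9]
`active` takes the values: False

Answer: False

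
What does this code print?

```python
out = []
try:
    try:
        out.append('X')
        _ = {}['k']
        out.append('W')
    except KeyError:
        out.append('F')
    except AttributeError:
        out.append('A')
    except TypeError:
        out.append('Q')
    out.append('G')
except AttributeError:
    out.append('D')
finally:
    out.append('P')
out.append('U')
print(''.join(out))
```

Execution trace: 'X' (inner try body) → 'F' (inner except KeyError) → 'G' (try body, no exception) → 'P' (finally) → 'U' (after the try/except). Output: XFGPU

Answer: XFGPU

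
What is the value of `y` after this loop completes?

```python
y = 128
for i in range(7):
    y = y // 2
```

Halve 7 times: 128 // 2^7 = 1
`y` takes the values: 128 → 64 → 32 → 16 → 8 → 4 → 2 → 1

Answer: 1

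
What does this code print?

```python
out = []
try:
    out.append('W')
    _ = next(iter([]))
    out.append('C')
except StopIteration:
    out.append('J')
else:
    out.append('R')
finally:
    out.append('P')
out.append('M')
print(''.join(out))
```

Execution trace: 'W' (try body) → 'J' (except StopIteration) → 'P' (finally) → 'M' (after the try/except). Output: WJPM

Answer: WJPM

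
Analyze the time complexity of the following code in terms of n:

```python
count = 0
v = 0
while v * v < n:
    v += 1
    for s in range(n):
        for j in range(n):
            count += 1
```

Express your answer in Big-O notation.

Each loop level contributes: √n × n × n. Multiplying the contributions gives O(n^2√n).

Answer: O(n^2√n)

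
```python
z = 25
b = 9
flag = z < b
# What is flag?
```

Trace:
`z = 25` → z = 25
`b = 9` → b = 9
`flag = z < b` → flag = False
So flag = False

Answer: False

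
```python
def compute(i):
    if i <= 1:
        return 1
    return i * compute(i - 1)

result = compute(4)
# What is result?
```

compute(4) = 4 * 3 * 2 * 1 = 24

Answer: 24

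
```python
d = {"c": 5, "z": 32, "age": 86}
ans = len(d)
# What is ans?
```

Trace:
`d = {"c": 5, "z": 32, "age": 86}` → d = {'c': 5, 'z': 32, 'age': 86}
`ans = len(d)` → ans = 3
So ans = 3

Answer: 3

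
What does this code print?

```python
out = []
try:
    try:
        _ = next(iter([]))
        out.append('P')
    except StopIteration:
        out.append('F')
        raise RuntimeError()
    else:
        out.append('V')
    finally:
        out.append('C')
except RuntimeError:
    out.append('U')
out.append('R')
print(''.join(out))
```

Execution trace: 'F' (inner except StopIteration) → 'C' (inner finally) → 'U' (outer except RuntimeError) → 'R' (after the try/except). Output: FCUR

Answer: FCUR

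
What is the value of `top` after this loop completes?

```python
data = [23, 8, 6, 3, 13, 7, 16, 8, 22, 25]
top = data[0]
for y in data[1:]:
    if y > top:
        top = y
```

Maximum of [23, 8, 6, 3, 13, 7, 16, 8, 22, 25]
`top` takes the values: 23 → 25

Answer: 25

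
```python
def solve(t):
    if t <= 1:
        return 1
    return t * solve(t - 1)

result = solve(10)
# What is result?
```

solve(10) = 10 * 9 * 8 * 7 * 6 * 5 * 4 * 3 * 2 * 1 = 3628800

Answer: 3628800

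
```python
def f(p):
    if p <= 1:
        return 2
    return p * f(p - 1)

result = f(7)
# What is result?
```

f(7) = 7 * 6 * 5 * 4 * 3 * 2 * 2 = 10080

Answer: 10080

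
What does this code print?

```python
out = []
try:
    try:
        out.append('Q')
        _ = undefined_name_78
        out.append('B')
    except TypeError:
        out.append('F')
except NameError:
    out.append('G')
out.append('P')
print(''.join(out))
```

Execution trace: 'Q' (try body) → 'G' (outer except NameError) → 'P' (after the try/except). Output: QGP

Answer: QGP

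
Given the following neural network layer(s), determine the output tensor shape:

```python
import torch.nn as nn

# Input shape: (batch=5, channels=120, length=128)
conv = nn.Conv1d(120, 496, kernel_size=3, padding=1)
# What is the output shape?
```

Input: (5, 120, 128) -> Output: (5, 496, 128)

Answer: (5, 496, 128)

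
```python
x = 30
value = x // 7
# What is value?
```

Trace:
`x = 30` → x = 30
`value = x // 7` → value = 4
So value = 4

Answer: 4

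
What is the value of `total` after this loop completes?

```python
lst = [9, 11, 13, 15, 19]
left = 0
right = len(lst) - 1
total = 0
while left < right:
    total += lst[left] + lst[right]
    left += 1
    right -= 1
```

Sum of pairs from ends
`total` takes the values: 0 → 28 → 54

Answer: 54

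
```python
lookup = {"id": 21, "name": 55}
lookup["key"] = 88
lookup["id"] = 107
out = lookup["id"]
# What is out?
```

Trace:
`lookup = {"id": 21, "name": 55}` → lookup = {'id': 21, 'name': 55}
`lookup["key"] = 88` → lookup = {'id': 21, 'name': 55, 'key': 88}
`lookup["id"] = 107` → lookup = {'id': 107, 'name': 55, 'key': 88}
`out = lookup["id"]` → out = 107
So out = 107

Answer: 107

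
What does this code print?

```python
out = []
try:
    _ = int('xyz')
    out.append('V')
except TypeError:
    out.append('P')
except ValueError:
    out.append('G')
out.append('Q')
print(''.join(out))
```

Execution trace: 'G' (except ValueError) → 'Q' (after the try/except). Output: GQ

Answer: GQ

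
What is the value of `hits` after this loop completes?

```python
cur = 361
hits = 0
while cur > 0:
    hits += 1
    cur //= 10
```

Count digits by repeated division by 10
`hits` takes the values: 0 → 1 → 2 → 3

Answer: 3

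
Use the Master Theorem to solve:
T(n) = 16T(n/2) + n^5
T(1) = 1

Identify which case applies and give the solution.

a=16, b=2, f(n)=n^5. log_2(16) = 4. Since c=5 > 4 and the regularity condition holds (16(n/2)^5 = (16/2^5)n^5 with 16/2^5 < 1), Case 3 applies: T(n) = Θ(f(n)) = O(n^5).

Answer: O(n^5) - Case 3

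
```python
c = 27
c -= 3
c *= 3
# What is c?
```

Trace:
`c = 27` → c = 27
`c -= 3` → c = 24
`c *= 3` → c = 72
So c = 72

Answer: 72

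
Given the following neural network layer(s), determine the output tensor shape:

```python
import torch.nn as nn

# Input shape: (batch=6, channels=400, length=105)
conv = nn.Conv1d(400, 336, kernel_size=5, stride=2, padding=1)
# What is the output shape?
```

Input: (6, 400, 105) -> Output: (6, 336, 52)

Answer: (6, 336, 52)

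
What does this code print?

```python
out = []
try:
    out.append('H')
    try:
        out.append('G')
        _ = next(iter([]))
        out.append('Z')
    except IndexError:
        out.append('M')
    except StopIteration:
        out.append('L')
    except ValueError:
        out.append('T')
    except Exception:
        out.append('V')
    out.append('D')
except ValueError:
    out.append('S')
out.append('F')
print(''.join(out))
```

Execution trace: 'H' (try body) → 'G' (inner try body) → 'L' (inner except StopIteration) → 'D' (try body, no exception) → 'F' (after the try/except). Output: HGLDF

Answer: HGLDF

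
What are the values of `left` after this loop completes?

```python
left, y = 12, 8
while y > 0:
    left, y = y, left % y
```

GCD of 12 and 8
`left` takes the values: 12 → 8 → 4

Answer: 4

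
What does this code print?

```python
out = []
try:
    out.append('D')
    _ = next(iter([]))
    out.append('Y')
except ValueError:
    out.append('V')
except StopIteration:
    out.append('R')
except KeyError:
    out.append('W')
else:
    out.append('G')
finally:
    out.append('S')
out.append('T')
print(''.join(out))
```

Execution trace: 'D' (try body) → 'R' (except StopIteration) → 'S' (finally) → 'T' (after the try/except). Output: DRST

Answer: DRST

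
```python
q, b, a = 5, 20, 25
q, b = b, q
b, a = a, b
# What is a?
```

Trace:
`q, b, a = 5, 20, 25` → q = 5; b = 20; a = 25
`q, b = b, q` → q = 20; b = 5
`b, a = a, b` → b = 25; a = 5
So a = 5

Answer: 5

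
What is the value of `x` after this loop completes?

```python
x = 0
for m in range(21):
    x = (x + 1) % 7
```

Increment mod 7, 21 times = 0
`x` takes the values: 0 → 1 → 2 → 3 → 4 → 5 → 6 → 0 → 1 → 2 → 3 → 4 → 5 → 6 → 0 → 1 → 2 → 3 → 4 → 5 → 6 → 0

Answer: 0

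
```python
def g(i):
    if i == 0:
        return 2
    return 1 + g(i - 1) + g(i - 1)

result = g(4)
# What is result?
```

g(i) = 1 + 2·g(i-1), g(0)=2. Closed form: (2+1)·2^4 - 1 = 47.

Answer: 47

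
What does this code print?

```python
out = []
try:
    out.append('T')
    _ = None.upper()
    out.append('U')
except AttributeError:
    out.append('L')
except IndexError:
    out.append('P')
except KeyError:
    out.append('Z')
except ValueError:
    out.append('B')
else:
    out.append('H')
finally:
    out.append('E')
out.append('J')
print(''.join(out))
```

Execution trace: 'T' (try body) → 'L' (except AttributeError) → 'E' (finally) → 'J' (after the try/except). Output: TLEJ

Answer: TLEJ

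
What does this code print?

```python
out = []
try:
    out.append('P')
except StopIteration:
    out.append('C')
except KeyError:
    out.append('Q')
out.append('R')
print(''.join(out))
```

Execution trace: 'P' (try body, no exception) → 'R' (after the try/except). Output: PR

Answer: PR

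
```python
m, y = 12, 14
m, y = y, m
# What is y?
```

Trace:
`m, y = 12, 14` → m = 12; y = 14
`m, y = y, m` → m = 14; y = 12
So y = 12

Answer: 12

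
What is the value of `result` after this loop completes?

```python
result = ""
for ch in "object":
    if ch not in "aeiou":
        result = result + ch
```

Remove vowels from 'object'
`result` takes the values: "" → "b" → "bj" → "bjc" → "bjct"

Answer: "bjct"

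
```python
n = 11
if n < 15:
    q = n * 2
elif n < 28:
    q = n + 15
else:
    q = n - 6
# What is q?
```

Trace:
`n = 11` → n = 11
`if n < 15: ...` → n < 15 is True → q = 22
So q = 22

Answer: 22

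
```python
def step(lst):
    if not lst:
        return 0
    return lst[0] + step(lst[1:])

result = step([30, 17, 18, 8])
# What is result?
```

30 + 17 + 18 + 8 + 0 = 73

Answer: 73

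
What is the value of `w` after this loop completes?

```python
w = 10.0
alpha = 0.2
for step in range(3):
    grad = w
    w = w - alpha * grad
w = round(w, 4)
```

Gradient descent: w = 10.0 * (1 - 0.2)^3
`w` takes the values: 10.0 → 8.0 → 6.4 → 5.12

Answer: 5.12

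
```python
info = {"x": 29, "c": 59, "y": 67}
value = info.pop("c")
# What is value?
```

Trace:
`info = {"x": 29, "c": 59, "y": 67}` → info = {'x': 29, 'c': 59, 'y': 67}
`value = info.pop("c")` → info = {'x': 29, 'y': 67}; value = 59
So value = 59

Answer: 59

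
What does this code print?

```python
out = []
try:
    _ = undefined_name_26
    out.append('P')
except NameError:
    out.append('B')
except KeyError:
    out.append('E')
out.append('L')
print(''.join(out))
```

Execution trace: 'B' (except NameError) → 'L' (after the try/except). Output: BL

Answer: BL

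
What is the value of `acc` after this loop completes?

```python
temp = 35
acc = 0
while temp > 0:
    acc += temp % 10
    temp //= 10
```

Sum digits of 35
`acc` takes the values: 0 → 5 → 8

Answer: 8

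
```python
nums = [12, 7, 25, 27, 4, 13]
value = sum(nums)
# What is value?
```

Trace:
`nums = [12, 7, 25, 27, 4, 13]` → nums = [12, 7, 25, 27, 4, 13]
`value = sum(nums)` → value = 88
So value = 88

Answer: 88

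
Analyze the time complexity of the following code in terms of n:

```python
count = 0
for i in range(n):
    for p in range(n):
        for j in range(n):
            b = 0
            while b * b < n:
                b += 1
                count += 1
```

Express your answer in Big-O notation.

Each loop level contributes: n × n × n × √n. Multiplying the contributions gives O(n^3√n).

Answer: O(n^3√n)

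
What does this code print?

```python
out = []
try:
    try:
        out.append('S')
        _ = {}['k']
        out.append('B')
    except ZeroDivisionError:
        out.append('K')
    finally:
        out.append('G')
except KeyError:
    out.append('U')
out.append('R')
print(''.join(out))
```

Execution trace: 'S' (try body) → 'G' (finally) → 'U' (outer except KeyError) → 'R' (after the try/except). Output: SGUR

Answer: SGUR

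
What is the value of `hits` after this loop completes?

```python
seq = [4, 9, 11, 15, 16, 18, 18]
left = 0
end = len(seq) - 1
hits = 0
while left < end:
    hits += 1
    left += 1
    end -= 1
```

Iterations until pointers meet (list length 7)
`hits` takes the values: 0 → 1 → 2 → 3

Answer: 3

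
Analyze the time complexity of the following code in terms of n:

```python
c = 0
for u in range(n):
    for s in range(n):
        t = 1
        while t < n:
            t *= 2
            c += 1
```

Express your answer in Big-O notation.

Each loop level contributes: n × n × log n. Multiplying the contributions gives O(n^2 log n).

Answer: O(n^2 log n)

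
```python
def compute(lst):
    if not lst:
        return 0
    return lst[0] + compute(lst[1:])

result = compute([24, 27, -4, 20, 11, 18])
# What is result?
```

24 + 27 + (-4) + 20 + 11 + 18 + 0 = 96

Answer: 96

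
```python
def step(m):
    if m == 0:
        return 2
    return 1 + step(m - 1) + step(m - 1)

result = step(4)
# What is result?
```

step(m) = 1 + 2·step(m-1), step(0)=2. Closed form: (2+1)·2^4 - 1 = 47.

Answer: 47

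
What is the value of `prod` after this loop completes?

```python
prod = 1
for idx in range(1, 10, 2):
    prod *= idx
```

Product of 1, 3, 5, ... up to 9
`prod` takes the values: 1 → 3 → 15 → 105 → 945

Answer: 945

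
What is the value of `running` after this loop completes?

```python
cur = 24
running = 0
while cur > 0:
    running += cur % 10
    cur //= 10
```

Sum digits of 24
`running` takes the values: 0 → 4 → 6

Answer: 6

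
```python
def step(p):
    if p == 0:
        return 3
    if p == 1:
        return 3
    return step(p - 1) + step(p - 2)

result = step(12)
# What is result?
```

Build up from base cases: step(0)=3, step(1)=3, step(2)=6, step(3)=9, step(4)=15, step(5)=24, step(6)=39, ..., step(12)=699

Answer: 699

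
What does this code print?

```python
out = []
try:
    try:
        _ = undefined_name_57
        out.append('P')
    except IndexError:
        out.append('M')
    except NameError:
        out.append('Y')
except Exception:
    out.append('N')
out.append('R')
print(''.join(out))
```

Execution trace: 'Y' (inner except NameError) → 'R' (after the try/except). Output: YR

Answer: YR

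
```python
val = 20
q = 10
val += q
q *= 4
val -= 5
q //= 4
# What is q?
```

Trace:
`val = 20` → val = 20
`q = 10` → q = 10
`val += q` → val = 30
`q *= 4` → q = 40
`val -= 5` → val = 25
`q //= 4` → q = 10
So q = 10

Answer: 10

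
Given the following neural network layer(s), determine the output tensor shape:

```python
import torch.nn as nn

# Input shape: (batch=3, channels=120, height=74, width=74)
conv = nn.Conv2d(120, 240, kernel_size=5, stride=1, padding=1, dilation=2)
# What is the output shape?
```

Input: (3, 120, 74, 74) -> Output: (3, 240, 68, 68)

Answer: (3, 240, 68, 68)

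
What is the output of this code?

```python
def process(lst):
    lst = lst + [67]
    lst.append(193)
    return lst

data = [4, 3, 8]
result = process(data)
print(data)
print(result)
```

Key concept: rebinding parameter vs mutation.
Step by step:
`data = [4, 3, 8]` → data = [4, 3, 8]
`result = process(data)` → result = [4, 3, 8, 67, 193]
`print(data)` → prints [4, 3, 8]
`print(result)` → prints [4, 3, 8, 67, 193]

Answer:
[4, 3, 8]
[4, 3, 8, 67, 193]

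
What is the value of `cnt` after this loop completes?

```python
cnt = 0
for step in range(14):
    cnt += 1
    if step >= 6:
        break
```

Loop breaks when step reaches 6, cnt is 7
`cnt` takes the values: 0 → 1 → 2 → 3 → 4 → 5 → 6 → 7

Answer: 7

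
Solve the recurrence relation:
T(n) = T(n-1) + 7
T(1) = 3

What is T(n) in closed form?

Unrolling: T(n) = T(1) + 7·(n-1) = 3 + 7(n-1) = 7n - 4.

Answer: T(n) = 7n - 4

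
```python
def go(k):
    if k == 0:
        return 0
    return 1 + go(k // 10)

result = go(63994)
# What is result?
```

Count of digits of 63994: 5

Answer: 5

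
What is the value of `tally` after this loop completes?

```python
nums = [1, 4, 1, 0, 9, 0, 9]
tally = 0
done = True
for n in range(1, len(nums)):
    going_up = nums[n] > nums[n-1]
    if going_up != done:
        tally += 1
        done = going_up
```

Count direction changes in [1, 4, 1, 0, 9, 0, 9]
`tally` takes the values: 0 → 1 → 2 → 3 → 4

Answer: 4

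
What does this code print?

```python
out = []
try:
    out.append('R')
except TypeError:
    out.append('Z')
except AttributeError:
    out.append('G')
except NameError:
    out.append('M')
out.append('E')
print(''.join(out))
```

Execution trace: 'R' (try body, no exception) → 'E' (after the try/except). Output: RE

Answer: RE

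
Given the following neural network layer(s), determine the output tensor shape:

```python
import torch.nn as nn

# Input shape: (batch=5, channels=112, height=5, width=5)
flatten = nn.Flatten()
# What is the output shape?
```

Input: (5, 112, 5, 5) -> Output: (5, 2800)

Answer: (5, 2800)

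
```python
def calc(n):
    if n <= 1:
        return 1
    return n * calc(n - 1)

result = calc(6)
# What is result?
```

calc(6) = 6 * 5 * 4 * 3 * 2 * 1 = 720

Answer: 720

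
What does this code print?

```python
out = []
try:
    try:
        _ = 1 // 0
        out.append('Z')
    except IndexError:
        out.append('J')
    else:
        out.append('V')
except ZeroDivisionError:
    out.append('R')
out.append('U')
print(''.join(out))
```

Execution trace: 'R' (outer except ZeroDivisionError) → 'U' (after the try/except). Output: RU

Answer: RU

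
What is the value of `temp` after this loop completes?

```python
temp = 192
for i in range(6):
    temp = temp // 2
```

Halve 6 times: 192 // 2^6 = 3
`temp` takes the values: 192 → 96 → 48 → 24 → 12 → 6 → 3

Answer: 3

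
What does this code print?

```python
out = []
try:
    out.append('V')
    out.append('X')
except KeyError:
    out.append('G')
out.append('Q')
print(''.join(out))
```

Execution trace: 'V' (try body) → 'X' (try body, no exception) → 'Q' (after the try/except). Output: VXQ

Answer: VXQ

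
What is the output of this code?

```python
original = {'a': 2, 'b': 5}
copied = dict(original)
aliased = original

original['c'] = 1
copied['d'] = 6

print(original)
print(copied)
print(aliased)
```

Key concept: dict() creates copy, assignment creates alias.
Step by step:
`original = {'a': 2, 'b': 5}` → original = {'a': 2, 'b': 5}
`copied = dict(original)` → copied = {'a': 2, 'b': 5}
`aliased = original` → aliased = {'a': 2, 'b': 5} (same object as original)
`original['c'] = 1` → original = {'a': 2, 'b': 5, 'c': 1} (same object as aliased); aliased = {'a': 2, 'b': 5, 'c': 1} (same object as original)
`copied['d'] = 6` → copied = {'a': 2, 'b': 5, 'd': 6}
`print(original)` → prints {'a': 2, 'b': 5, 'c': 1}
`print(copied)` → prints {'a': 2, 'b': 5, 'd': 6}
`print(aliased)` → prints {'a': 2, 'b': 5, 'c': 1}

Answer:
{'a': 2, 'b': 5, 'c': 1}
{'a': 2, 'b': 5, 'd': 6}
{'a': 2, 'b': 5, 'c': 1}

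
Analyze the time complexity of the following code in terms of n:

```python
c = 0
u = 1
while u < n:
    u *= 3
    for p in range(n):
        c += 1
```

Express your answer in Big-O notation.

Each loop level contributes: log n × n. Multiplying the contributions gives O(n log n).

Answer: O(n log n)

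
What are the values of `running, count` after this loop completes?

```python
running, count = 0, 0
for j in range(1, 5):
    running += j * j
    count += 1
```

Sum of squares and count
`running, count` takes the values: (0, 0) → (1, 0) → (1, 1) → (5, 1) → (5, 2) → (14, 2) → (14, 3) → (30, 3) → (30, 4)

Answer: 30, 4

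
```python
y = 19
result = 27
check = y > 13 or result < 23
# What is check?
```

Trace:
`y = 19` → y = 19
`result = 27` → result = 27
`check = y > 13 or result < 23` → check = True
So check = True

Answer: True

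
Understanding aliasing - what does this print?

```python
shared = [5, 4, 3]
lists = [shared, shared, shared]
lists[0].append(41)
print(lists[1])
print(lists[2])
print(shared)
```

Key concept: list of same reference.
Step by step:
`shared = [5, 4, 3]` → shared = [5, 4, 3]
`lists = [shared, shared, shared]` → lists = [[5, 4, 3], [5, 4, 3], [5, 4, 3]]
`lists[0].append(41)` → shared = [5, 4, 3, 41]; lists = [[5, 4, 3, 41], [5, 4, 3, 41], [5, 4, 3, 41]]
`print(lists[1])` → prints [5, 4, 3, 41]
`print(lists[2])` → prints [5, 4, 3, 41]
`print(shared)` → prints [5, 4, 3, 41]

Answer:
[5, 4, 3, 41]
[5, 4, 3, 41]
[5, 4, 3, 41]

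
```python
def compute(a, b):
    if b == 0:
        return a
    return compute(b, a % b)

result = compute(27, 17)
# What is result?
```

compute(27, 17) -> compute(17, 10) -> compute(10, 7) -> compute(7, 3) -> compute(3, 1) -> compute(1, 0) -> 1

Answer: 1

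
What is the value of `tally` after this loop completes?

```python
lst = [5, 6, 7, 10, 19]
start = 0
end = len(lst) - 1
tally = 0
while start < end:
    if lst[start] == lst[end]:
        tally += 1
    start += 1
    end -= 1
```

Count matching pairs from ends
`tally` takes the values: 0

Answer: 0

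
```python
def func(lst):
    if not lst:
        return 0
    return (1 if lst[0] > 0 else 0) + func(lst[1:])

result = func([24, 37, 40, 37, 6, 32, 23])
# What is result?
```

Count of positive elements in [24, 37, 40, 37, 6, 32, 23] = 7

Answer: 7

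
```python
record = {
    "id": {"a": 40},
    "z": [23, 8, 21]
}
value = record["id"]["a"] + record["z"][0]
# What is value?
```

Trace:
`record = { ...` → record = {'id': {'a': 40}, 'z': [23, 8, 21]}
`value = record["id"]["a"] + record["z"][0]` → value = 63
So value = 63

Answer: 63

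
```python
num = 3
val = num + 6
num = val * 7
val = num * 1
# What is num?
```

Trace:
`num = 3` → num = 3
`val = num + 6` → val = 9
`num = val * 7` → num = 63
`val = num * 1` → val = 63
So num = 63

Answer: 63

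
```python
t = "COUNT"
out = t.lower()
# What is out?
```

Trace:
`t = "COUNT"` → t = 'COUNT'
`out = t.lower()` → out = 'count'
So out = 'count'

Answer: 'count'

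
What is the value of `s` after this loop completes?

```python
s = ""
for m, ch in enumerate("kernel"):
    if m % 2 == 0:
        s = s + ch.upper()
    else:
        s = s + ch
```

Uppercase even positions in 'kernel'
`s` takes the values: "" → "K" → "Ke" → "KeR" → "KeRn" → "KeRnE" → "KeRnEl"

Answer: "KeRnEl"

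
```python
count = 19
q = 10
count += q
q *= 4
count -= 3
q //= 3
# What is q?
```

Trace:
`count = 19` → count = 19
`q = 10` → q = 10
`count += q` → count = 29
`q *= 4` → q = 40
`count -= 3` → count = 26
`q //= 3` → q = 13
So q = 13

Answer: 13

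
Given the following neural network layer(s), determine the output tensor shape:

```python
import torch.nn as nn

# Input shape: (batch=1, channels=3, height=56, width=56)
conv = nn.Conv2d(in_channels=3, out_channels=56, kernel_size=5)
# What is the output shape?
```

Input: (1, 3, 56, 56) -> Output: (1, 56, 52, 52)

Answer: (1, 56, 52, 52)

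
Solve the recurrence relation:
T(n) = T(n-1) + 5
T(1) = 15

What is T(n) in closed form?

Unrolling: T(n) = T(1) + 5·(n-1) = 15 + 5(n-1) = 5n + 10.

Answer: T(n) = 5n + 10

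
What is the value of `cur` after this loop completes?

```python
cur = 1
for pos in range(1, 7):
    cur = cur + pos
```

Start at 1, add 1 through 6
`cur` takes the values: 1 → 2 → 4 → 7 → 11 → 16 → 22

Answer: 22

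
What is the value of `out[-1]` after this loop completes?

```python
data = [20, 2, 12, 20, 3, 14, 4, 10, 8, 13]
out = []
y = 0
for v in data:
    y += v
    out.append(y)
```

Cumulative sum ends at 106
`out` takes the values: [] → [20] → [20, 22] → [20, 22, 34] → [20, 22, 34, 54] → [20, 22, 34, 54, 57] → [20, 22, 34, 54, 57, 71] → [20, 22, 34, 54, 57, 71, 75] → [20, 22, 34, 54, 57, 71, 75, 85] → [20, 22, 34, 54, 57, 71, 75, 85, 93] → [20, 22, 34, 54, 57, 71, 75, 85, 93, 106]
So `out[-1]` = 106

Answer: 106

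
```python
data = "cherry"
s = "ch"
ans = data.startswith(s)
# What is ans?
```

Trace:
`data = "cherry"` → data = 'cherry'
`s = "ch"` → s = 'ch'
`ans = data.startswith(s)` → ans = True
So ans = True

Answer: True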